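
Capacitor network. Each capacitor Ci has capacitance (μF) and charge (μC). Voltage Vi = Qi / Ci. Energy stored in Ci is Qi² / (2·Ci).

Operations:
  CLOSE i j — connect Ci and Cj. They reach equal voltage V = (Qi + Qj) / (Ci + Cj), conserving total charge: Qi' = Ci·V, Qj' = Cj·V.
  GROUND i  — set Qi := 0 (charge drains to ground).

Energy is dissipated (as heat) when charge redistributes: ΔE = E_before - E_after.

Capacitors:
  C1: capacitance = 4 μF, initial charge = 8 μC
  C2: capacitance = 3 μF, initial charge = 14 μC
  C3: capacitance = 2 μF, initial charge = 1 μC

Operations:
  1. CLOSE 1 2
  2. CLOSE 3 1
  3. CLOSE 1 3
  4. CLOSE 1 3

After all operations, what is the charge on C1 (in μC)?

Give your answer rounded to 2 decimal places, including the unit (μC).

Answer: 9.05 μC

Derivation:
Initial: C1(4μF, Q=8μC, V=2.00V), C2(3μF, Q=14μC, V=4.67V), C3(2μF, Q=1μC, V=0.50V)
Op 1: CLOSE 1-2: Q_total=22.00, C_total=7.00, V=3.14; Q1=12.57, Q2=9.43; dissipated=6.095
Op 2: CLOSE 3-1: Q_total=13.57, C_total=6.00, V=2.26; Q3=4.52, Q1=9.05; dissipated=4.656
Op 3: CLOSE 1-3: Q_total=13.57, C_total=6.00, V=2.26; Q1=9.05, Q3=4.52; dissipated=0.000
Op 4: CLOSE 1-3: Q_total=13.57, C_total=6.00, V=2.26; Q1=9.05, Q3=4.52; dissipated=0.000
Final charges: Q1=9.05, Q2=9.43, Q3=4.52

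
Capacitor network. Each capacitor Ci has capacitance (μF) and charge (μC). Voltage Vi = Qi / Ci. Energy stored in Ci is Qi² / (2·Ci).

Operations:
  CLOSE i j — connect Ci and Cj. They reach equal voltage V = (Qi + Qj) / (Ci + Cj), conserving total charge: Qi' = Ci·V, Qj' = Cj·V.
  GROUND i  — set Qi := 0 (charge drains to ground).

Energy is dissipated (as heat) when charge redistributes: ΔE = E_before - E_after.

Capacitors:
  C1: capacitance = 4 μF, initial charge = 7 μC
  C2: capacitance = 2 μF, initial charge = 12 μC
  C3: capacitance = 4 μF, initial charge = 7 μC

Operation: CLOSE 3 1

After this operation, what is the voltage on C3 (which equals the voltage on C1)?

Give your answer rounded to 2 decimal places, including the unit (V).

Initial: C1(4μF, Q=7μC, V=1.75V), C2(2μF, Q=12μC, V=6.00V), C3(4μF, Q=7μC, V=1.75V)
Op 1: CLOSE 3-1: Q_total=14.00, C_total=8.00, V=1.75; Q3=7.00, Q1=7.00; dissipated=0.000

Answer: 1.75 V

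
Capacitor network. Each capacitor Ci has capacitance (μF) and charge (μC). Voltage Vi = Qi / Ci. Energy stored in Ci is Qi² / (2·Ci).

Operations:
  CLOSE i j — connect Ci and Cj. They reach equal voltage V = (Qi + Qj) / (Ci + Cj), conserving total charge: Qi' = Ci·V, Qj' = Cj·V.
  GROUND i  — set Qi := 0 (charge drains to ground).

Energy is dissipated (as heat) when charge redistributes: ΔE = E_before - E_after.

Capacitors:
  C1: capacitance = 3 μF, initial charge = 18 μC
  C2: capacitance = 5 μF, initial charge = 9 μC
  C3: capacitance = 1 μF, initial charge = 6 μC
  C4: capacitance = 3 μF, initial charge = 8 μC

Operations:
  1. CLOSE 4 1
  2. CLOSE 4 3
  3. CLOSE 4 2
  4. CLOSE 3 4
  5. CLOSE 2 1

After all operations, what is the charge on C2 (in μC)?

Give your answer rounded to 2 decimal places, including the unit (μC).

Initial: C1(3μF, Q=18μC, V=6.00V), C2(5μF, Q=9μC, V=1.80V), C3(1μF, Q=6μC, V=6.00V), C4(3μF, Q=8μC, V=2.67V)
Op 1: CLOSE 4-1: Q_total=26.00, C_total=6.00, V=4.33; Q4=13.00, Q1=13.00; dissipated=8.333
Op 2: CLOSE 4-3: Q_total=19.00, C_total=4.00, V=4.75; Q4=14.25, Q3=4.75; dissipated=1.042
Op 3: CLOSE 4-2: Q_total=23.25, C_total=8.00, V=2.91; Q4=8.72, Q2=14.53; dissipated=8.159
Op 4: CLOSE 3-4: Q_total=13.47, C_total=4.00, V=3.37; Q3=3.37, Q4=10.10; dissipated=1.275
Op 5: CLOSE 2-1: Q_total=27.53, C_total=8.00, V=3.44; Q2=17.21, Q1=10.32; dissipated=1.909
Final charges: Q1=10.32, Q2=17.21, Q3=3.37, Q4=10.10

Answer: 17.21 μC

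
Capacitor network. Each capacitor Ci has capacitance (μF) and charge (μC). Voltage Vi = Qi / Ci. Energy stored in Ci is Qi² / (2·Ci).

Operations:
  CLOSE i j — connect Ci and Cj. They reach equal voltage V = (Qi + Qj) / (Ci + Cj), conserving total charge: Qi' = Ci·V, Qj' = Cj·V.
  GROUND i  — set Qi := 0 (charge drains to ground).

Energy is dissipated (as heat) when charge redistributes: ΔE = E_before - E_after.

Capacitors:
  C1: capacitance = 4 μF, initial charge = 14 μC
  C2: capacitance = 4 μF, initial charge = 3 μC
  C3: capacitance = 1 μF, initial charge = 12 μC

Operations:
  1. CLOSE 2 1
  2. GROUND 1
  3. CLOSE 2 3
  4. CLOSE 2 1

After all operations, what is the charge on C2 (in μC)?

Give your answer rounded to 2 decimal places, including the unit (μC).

Initial: C1(4μF, Q=14μC, V=3.50V), C2(4μF, Q=3μC, V=0.75V), C3(1μF, Q=12μC, V=12.00V)
Op 1: CLOSE 2-1: Q_total=17.00, C_total=8.00, V=2.12; Q2=8.50, Q1=8.50; dissipated=7.562
Op 2: GROUND 1: Q1=0; energy lost=9.031
Op 3: CLOSE 2-3: Q_total=20.50, C_total=5.00, V=4.10; Q2=16.40, Q3=4.10; dissipated=39.006
Op 4: CLOSE 2-1: Q_total=16.40, C_total=8.00, V=2.05; Q2=8.20, Q1=8.20; dissipated=16.810
Final charges: Q1=8.20, Q2=8.20, Q3=4.10

Answer: 8.20 μC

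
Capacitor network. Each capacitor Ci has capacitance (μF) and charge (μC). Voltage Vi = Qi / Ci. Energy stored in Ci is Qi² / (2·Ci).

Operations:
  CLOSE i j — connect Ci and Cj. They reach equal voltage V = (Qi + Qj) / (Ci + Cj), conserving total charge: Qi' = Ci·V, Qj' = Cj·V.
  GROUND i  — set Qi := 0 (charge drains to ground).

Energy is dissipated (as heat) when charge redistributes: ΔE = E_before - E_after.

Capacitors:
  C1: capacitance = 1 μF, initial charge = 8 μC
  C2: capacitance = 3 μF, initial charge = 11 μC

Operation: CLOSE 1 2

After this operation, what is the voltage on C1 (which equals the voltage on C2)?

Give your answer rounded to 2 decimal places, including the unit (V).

Answer: 4.75 V

Derivation:
Initial: C1(1μF, Q=8μC, V=8.00V), C2(3μF, Q=11μC, V=3.67V)
Op 1: CLOSE 1-2: Q_total=19.00, C_total=4.00, V=4.75; Q1=4.75, Q2=14.25; dissipated=7.042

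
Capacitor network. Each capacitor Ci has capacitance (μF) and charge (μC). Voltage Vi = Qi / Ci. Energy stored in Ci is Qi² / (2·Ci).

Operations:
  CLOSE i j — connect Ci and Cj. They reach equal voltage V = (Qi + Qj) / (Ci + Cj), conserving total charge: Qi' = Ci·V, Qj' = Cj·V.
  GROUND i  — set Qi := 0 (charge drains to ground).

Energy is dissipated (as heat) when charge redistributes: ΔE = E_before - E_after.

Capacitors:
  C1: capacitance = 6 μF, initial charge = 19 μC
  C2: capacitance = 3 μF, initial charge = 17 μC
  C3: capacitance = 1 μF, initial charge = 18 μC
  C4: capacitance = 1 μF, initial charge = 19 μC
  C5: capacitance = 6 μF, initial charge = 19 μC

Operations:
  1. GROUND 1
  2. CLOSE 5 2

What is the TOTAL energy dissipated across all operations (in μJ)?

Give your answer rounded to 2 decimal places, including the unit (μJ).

Initial: C1(6μF, Q=19μC, V=3.17V), C2(3μF, Q=17μC, V=5.67V), C3(1μF, Q=18μC, V=18.00V), C4(1μF, Q=19μC, V=19.00V), C5(6μF, Q=19μC, V=3.17V)
Op 1: GROUND 1: Q1=0; energy lost=30.083
Op 2: CLOSE 5-2: Q_total=36.00, C_total=9.00, V=4.00; Q5=24.00, Q2=12.00; dissipated=6.250
Total dissipated: 36.333 μJ

Answer: 36.33 μJ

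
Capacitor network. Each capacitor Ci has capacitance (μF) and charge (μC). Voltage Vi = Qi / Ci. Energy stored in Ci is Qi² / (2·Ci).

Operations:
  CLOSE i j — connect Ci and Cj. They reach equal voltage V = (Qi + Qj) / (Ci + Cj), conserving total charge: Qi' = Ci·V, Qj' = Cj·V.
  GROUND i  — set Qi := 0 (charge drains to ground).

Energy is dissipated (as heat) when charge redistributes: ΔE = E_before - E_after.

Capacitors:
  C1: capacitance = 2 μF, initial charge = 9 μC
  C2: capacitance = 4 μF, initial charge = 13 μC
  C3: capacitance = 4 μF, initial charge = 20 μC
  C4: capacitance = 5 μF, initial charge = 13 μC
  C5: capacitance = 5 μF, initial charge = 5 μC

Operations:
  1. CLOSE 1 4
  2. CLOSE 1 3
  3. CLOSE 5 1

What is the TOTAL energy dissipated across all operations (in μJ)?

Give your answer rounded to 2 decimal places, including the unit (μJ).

Answer: 13.04 μJ

Derivation:
Initial: C1(2μF, Q=9μC, V=4.50V), C2(4μF, Q=13μC, V=3.25V), C3(4μF, Q=20μC, V=5.00V), C4(5μF, Q=13μC, V=2.60V), C5(5μF, Q=5μC, V=1.00V)
Op 1: CLOSE 1-4: Q_total=22.00, C_total=7.00, V=3.14; Q1=6.29, Q4=15.71; dissipated=2.579
Op 2: CLOSE 1-3: Q_total=26.29, C_total=6.00, V=4.38; Q1=8.76, Q3=17.52; dissipated=2.299
Op 3: CLOSE 5-1: Q_total=13.76, C_total=7.00, V=1.97; Q5=9.83, Q1=3.93; dissipated=8.165
Total dissipated: 13.043 μJ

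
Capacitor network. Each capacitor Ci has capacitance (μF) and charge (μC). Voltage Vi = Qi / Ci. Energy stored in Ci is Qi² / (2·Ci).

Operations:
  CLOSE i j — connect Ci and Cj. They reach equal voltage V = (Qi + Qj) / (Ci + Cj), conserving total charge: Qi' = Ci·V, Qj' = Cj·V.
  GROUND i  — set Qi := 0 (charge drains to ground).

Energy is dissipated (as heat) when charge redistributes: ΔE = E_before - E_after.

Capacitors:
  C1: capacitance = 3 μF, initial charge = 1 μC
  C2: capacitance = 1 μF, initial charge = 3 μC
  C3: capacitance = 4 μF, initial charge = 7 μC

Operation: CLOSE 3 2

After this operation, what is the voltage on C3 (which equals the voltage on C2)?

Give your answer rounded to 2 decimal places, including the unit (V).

Answer: 2.00 V

Derivation:
Initial: C1(3μF, Q=1μC, V=0.33V), C2(1μF, Q=3μC, V=3.00V), C3(4μF, Q=7μC, V=1.75V)
Op 1: CLOSE 3-2: Q_total=10.00, C_total=5.00, V=2.00; Q3=8.00, Q2=2.00; dissipated=0.625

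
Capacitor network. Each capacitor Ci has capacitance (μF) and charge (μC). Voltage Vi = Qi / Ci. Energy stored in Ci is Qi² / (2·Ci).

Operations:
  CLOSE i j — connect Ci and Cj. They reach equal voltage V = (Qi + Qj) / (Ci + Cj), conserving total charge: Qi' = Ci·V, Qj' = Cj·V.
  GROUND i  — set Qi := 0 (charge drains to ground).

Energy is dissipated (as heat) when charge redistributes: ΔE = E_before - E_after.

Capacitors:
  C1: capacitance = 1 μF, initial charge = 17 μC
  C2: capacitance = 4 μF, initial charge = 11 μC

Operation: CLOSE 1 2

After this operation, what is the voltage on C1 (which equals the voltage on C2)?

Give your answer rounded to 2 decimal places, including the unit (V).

Initial: C1(1μF, Q=17μC, V=17.00V), C2(4μF, Q=11μC, V=2.75V)
Op 1: CLOSE 1-2: Q_total=28.00, C_total=5.00, V=5.60; Q1=5.60, Q2=22.40; dissipated=81.225

Answer: 5.60 V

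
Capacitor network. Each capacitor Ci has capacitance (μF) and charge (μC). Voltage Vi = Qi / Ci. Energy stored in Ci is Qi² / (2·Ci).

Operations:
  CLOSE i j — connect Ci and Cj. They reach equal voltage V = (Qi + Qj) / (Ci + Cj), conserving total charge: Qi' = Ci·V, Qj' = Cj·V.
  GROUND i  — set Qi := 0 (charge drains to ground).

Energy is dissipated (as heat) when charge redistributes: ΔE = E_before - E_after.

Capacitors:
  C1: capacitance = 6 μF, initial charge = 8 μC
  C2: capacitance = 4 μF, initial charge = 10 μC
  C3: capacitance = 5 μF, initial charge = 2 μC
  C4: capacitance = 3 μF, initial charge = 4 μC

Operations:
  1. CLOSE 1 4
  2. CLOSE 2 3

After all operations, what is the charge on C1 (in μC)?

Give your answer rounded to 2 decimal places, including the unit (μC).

Answer: 8.00 μC

Derivation:
Initial: C1(6μF, Q=8μC, V=1.33V), C2(4μF, Q=10μC, V=2.50V), C3(5μF, Q=2μC, V=0.40V), C4(3μF, Q=4μC, V=1.33V)
Op 1: CLOSE 1-4: Q_total=12.00, C_total=9.00, V=1.33; Q1=8.00, Q4=4.00; dissipated=0.000
Op 2: CLOSE 2-3: Q_total=12.00, C_total=9.00, V=1.33; Q2=5.33, Q3=6.67; dissipated=4.900
Final charges: Q1=8.00, Q2=5.33, Q3=6.67, Q4=4.00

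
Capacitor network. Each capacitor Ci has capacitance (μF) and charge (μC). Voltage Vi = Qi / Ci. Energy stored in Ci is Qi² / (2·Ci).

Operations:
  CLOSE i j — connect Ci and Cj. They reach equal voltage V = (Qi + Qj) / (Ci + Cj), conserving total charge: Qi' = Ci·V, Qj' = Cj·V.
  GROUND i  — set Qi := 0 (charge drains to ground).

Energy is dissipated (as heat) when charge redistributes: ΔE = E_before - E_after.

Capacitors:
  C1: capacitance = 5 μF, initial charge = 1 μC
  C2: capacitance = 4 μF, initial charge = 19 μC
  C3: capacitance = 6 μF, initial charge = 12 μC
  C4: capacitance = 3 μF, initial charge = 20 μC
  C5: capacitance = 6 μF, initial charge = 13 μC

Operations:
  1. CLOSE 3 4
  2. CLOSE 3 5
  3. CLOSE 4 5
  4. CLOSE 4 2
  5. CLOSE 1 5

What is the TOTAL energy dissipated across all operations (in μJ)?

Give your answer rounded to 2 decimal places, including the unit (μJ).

Answer: 38.92 μJ

Derivation:
Initial: C1(5μF, Q=1μC, V=0.20V), C2(4μF, Q=19μC, V=4.75V), C3(6μF, Q=12μC, V=2.00V), C4(3μF, Q=20μC, V=6.67V), C5(6μF, Q=13μC, V=2.17V)
Op 1: CLOSE 3-4: Q_total=32.00, C_total=9.00, V=3.56; Q3=21.33, Q4=10.67; dissipated=21.778
Op 2: CLOSE 3-5: Q_total=34.33, C_total=12.00, V=2.86; Q3=17.17, Q5=17.17; dissipated=2.894
Op 3: CLOSE 4-5: Q_total=27.83, C_total=9.00, V=3.09; Q4=9.28, Q5=18.56; dissipated=0.482
Op 4: CLOSE 4-2: Q_total=28.28, C_total=7.00, V=4.04; Q4=12.12, Q2=16.16; dissipated=2.355
Op 5: CLOSE 1-5: Q_total=19.56, C_total=11.00, V=1.78; Q1=8.89, Q5=10.67; dissipated=11.410
Total dissipated: 38.918 μJ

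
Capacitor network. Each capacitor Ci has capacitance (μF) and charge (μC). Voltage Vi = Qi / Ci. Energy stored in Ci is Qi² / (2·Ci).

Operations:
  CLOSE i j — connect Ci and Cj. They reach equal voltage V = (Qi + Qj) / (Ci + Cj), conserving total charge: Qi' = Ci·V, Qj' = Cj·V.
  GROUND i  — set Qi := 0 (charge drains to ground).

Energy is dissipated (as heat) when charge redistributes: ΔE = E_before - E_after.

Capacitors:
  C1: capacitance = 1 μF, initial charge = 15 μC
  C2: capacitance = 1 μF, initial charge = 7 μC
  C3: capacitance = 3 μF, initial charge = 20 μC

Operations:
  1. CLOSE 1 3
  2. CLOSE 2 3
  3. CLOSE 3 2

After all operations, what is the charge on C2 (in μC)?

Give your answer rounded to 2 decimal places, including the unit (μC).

Initial: C1(1μF, Q=15μC, V=15.00V), C2(1μF, Q=7μC, V=7.00V), C3(3μF, Q=20μC, V=6.67V)
Op 1: CLOSE 1-3: Q_total=35.00, C_total=4.00, V=8.75; Q1=8.75, Q3=26.25; dissipated=26.042
Op 2: CLOSE 2-3: Q_total=33.25, C_total=4.00, V=8.31; Q2=8.31, Q3=24.94; dissipated=1.148
Op 3: CLOSE 3-2: Q_total=33.25, C_total=4.00, V=8.31; Q3=24.94, Q2=8.31; dissipated=0.000
Final charges: Q1=8.75, Q2=8.31, Q3=24.94

Answer: 8.31 μC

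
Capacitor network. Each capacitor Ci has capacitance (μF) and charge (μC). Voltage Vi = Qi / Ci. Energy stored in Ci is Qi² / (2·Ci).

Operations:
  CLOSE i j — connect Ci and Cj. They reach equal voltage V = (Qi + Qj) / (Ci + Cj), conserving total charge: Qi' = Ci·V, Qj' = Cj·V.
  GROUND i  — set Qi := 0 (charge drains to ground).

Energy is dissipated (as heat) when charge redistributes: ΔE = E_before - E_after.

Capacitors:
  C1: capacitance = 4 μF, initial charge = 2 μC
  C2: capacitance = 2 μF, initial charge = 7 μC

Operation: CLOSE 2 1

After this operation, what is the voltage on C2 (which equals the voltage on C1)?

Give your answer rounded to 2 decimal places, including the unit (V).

Initial: C1(4μF, Q=2μC, V=0.50V), C2(2μF, Q=7μC, V=3.50V)
Op 1: CLOSE 2-1: Q_total=9.00, C_total=6.00, V=1.50; Q2=3.00, Q1=6.00; dissipated=6.000

Answer: 1.50 V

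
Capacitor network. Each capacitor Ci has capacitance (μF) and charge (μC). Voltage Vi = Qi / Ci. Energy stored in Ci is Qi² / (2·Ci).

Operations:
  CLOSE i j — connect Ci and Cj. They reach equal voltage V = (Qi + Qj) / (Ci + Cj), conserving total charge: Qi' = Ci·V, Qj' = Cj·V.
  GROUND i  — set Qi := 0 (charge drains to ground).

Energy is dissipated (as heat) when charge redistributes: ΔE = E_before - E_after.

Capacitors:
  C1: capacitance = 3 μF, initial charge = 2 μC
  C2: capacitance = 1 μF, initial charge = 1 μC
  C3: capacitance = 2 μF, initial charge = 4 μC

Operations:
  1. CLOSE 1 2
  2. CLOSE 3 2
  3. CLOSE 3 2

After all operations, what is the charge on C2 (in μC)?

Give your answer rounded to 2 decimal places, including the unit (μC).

Answer: 1.58 μC

Derivation:
Initial: C1(3μF, Q=2μC, V=0.67V), C2(1μF, Q=1μC, V=1.00V), C3(2μF, Q=4μC, V=2.00V)
Op 1: CLOSE 1-2: Q_total=3.00, C_total=4.00, V=0.75; Q1=2.25, Q2=0.75; dissipated=0.042
Op 2: CLOSE 3-2: Q_total=4.75, C_total=3.00, V=1.58; Q3=3.17, Q2=1.58; dissipated=0.521
Op 3: CLOSE 3-2: Q_total=4.75, C_total=3.00, V=1.58; Q3=3.17, Q2=1.58; dissipated=0.000
Final charges: Q1=2.25, Q2=1.58, Q3=3.17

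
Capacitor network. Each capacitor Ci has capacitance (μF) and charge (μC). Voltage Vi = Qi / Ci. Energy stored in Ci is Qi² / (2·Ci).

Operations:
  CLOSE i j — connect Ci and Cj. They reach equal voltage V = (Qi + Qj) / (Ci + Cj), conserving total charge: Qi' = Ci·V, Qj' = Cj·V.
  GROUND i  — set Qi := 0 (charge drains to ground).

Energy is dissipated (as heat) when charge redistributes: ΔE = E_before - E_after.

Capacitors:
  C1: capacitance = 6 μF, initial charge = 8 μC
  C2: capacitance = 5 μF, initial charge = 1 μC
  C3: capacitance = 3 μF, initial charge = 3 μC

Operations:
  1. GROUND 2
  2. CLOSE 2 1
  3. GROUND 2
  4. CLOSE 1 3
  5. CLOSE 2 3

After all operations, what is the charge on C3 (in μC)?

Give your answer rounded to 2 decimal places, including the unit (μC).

Initial: C1(6μF, Q=8μC, V=1.33V), C2(5μF, Q=1μC, V=0.20V), C3(3μF, Q=3μC, V=1.00V)
Op 1: GROUND 2: Q2=0; energy lost=0.100
Op 2: CLOSE 2-1: Q_total=8.00, C_total=11.00, V=0.73; Q2=3.64, Q1=4.36; dissipated=2.424
Op 3: GROUND 2: Q2=0; energy lost=1.322
Op 4: CLOSE 1-3: Q_total=7.36, C_total=9.00, V=0.82; Q1=4.91, Q3=2.45; dissipated=0.074
Op 5: CLOSE 2-3: Q_total=2.45, C_total=8.00, V=0.31; Q2=1.53, Q3=0.92; dissipated=0.628
Final charges: Q1=4.91, Q2=1.53, Q3=0.92

Answer: 0.92 μC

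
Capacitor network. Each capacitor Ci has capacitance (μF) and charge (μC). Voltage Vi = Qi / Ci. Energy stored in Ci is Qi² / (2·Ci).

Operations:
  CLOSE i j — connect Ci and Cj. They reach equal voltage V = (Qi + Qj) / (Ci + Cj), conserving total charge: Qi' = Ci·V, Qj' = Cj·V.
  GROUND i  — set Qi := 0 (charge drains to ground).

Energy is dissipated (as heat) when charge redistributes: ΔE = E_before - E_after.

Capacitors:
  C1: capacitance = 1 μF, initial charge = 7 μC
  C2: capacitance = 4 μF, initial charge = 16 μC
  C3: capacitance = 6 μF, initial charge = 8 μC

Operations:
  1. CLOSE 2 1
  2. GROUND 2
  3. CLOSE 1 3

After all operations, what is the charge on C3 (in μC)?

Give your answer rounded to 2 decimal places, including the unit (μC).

Answer: 10.80 μC

Derivation:
Initial: C1(1μF, Q=7μC, V=7.00V), C2(4μF, Q=16μC, V=4.00V), C3(6μF, Q=8μC, V=1.33V)
Op 1: CLOSE 2-1: Q_total=23.00, C_total=5.00, V=4.60; Q2=18.40, Q1=4.60; dissipated=3.600
Op 2: GROUND 2: Q2=0; energy lost=42.320
Op 3: CLOSE 1-3: Q_total=12.60, C_total=7.00, V=1.80; Q1=1.80, Q3=10.80; dissipated=4.573
Final charges: Q1=1.80, Q2=0.00, Q3=10.80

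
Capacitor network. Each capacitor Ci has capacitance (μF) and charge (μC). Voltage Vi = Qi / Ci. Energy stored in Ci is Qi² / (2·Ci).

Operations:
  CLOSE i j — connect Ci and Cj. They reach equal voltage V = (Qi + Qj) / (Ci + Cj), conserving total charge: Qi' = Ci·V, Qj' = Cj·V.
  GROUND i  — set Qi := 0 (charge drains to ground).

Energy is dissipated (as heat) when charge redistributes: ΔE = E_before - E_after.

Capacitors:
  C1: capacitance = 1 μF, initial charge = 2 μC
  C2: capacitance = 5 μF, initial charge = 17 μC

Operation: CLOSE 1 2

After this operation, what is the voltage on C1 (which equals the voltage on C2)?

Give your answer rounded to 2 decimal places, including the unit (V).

Initial: C1(1μF, Q=2μC, V=2.00V), C2(5μF, Q=17μC, V=3.40V)
Op 1: CLOSE 1-2: Q_total=19.00, C_total=6.00, V=3.17; Q1=3.17, Q2=15.83; dissipated=0.817

Answer: 3.17 V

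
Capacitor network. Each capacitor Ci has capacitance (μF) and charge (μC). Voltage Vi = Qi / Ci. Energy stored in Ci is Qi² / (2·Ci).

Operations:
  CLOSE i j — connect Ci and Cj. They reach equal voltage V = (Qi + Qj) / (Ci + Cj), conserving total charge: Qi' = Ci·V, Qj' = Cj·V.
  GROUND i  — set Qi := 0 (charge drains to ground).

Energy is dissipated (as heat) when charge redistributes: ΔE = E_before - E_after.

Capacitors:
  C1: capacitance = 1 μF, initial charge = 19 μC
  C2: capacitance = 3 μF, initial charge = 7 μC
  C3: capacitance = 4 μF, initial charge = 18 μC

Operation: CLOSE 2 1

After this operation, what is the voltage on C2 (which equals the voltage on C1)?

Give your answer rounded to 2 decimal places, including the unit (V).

Answer: 6.50 V

Derivation:
Initial: C1(1μF, Q=19μC, V=19.00V), C2(3μF, Q=7μC, V=2.33V), C3(4μF, Q=18μC, V=4.50V)
Op 1: CLOSE 2-1: Q_total=26.00, C_total=4.00, V=6.50; Q2=19.50, Q1=6.50; dissipated=104.167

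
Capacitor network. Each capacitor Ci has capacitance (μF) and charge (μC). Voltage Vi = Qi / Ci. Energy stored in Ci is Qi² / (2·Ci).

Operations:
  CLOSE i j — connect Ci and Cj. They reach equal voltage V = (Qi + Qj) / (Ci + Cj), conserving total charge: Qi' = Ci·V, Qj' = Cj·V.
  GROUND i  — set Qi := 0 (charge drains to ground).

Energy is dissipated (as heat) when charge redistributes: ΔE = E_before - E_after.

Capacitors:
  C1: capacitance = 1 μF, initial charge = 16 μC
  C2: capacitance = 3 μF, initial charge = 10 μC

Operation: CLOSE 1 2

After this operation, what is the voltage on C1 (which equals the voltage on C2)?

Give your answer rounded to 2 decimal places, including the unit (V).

Initial: C1(1μF, Q=16μC, V=16.00V), C2(3μF, Q=10μC, V=3.33V)
Op 1: CLOSE 1-2: Q_total=26.00, C_total=4.00, V=6.50; Q1=6.50, Q2=19.50; dissipated=60.167

Answer: 6.50 V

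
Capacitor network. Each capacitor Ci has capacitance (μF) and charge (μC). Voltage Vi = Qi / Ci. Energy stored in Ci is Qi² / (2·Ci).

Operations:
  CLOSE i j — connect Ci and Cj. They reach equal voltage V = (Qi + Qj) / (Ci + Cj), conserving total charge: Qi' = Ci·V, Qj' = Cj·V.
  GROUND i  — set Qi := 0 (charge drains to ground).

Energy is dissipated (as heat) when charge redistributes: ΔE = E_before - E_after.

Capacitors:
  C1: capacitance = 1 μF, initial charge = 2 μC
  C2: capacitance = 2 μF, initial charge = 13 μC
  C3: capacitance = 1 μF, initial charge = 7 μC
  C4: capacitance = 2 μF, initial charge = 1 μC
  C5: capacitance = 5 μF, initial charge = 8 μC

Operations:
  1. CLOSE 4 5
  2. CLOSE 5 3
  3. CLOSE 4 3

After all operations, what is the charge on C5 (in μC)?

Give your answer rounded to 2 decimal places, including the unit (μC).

Initial: C1(1μF, Q=2μC, V=2.00V), C2(2μF, Q=13μC, V=6.50V), C3(1μF, Q=7μC, V=7.00V), C4(2μF, Q=1μC, V=0.50V), C5(5μF, Q=8μC, V=1.60V)
Op 1: CLOSE 4-5: Q_total=9.00, C_total=7.00, V=1.29; Q4=2.57, Q5=6.43; dissipated=0.864
Op 2: CLOSE 5-3: Q_total=13.43, C_total=6.00, V=2.24; Q5=11.19, Q3=2.24; dissipated=13.605
Op 3: CLOSE 4-3: Q_total=4.81, C_total=3.00, V=1.60; Q4=3.21, Q3=1.60; dissipated=0.302
Final charges: Q1=2.00, Q2=13.00, Q3=1.60, Q4=3.21, Q5=11.19

Answer: 11.19 μC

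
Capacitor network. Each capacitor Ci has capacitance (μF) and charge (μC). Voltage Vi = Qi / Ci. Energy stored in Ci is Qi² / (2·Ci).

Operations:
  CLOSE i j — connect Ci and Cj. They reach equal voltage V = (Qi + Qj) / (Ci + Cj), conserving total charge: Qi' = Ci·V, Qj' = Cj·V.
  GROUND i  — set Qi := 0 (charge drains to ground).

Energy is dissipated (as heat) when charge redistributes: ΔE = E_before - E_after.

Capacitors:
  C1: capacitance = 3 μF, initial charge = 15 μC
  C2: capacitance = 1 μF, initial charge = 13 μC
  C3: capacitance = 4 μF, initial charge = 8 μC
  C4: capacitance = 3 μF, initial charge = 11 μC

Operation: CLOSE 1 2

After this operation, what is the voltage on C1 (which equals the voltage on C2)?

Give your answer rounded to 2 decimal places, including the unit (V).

Initial: C1(3μF, Q=15μC, V=5.00V), C2(1μF, Q=13μC, V=13.00V), C3(4μF, Q=8μC, V=2.00V), C4(3μF, Q=11μC, V=3.67V)
Op 1: CLOSE 1-2: Q_total=28.00, C_total=4.00, V=7.00; Q1=21.00, Q2=7.00; dissipated=24.000

Answer: 7.00 V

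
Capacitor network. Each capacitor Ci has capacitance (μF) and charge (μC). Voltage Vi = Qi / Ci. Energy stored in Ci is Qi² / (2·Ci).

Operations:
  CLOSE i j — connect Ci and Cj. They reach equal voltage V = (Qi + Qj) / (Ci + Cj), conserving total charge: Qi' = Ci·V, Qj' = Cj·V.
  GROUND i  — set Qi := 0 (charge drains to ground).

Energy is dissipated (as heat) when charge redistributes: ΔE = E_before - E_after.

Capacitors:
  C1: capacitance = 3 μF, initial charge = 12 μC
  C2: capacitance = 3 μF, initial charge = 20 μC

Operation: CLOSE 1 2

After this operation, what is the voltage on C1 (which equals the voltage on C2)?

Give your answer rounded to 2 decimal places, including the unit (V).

Answer: 5.33 V

Derivation:
Initial: C1(3μF, Q=12μC, V=4.00V), C2(3μF, Q=20μC, V=6.67V)
Op 1: CLOSE 1-2: Q_total=32.00, C_total=6.00, V=5.33; Q1=16.00, Q2=16.00; dissipated=5.333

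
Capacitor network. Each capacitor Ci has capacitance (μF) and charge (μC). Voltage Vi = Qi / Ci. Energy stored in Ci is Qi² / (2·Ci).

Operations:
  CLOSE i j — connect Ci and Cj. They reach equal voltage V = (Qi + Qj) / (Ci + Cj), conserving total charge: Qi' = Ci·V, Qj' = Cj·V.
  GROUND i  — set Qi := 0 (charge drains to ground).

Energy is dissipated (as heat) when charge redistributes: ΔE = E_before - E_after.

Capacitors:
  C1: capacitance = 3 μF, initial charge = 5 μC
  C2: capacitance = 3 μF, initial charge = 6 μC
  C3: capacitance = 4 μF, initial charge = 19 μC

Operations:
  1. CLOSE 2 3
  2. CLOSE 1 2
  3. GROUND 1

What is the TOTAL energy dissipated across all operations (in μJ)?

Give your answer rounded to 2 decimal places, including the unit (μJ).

Answer: 19.49 μJ

Derivation:
Initial: C1(3μF, Q=5μC, V=1.67V), C2(3μF, Q=6μC, V=2.00V), C3(4μF, Q=19μC, V=4.75V)
Op 1: CLOSE 2-3: Q_total=25.00, C_total=7.00, V=3.57; Q2=10.71, Q3=14.29; dissipated=6.482
Op 2: CLOSE 1-2: Q_total=15.71, C_total=6.00, V=2.62; Q1=7.86, Q2=7.86; dissipated=2.721
Op 3: GROUND 1: Q1=0; energy lost=10.289
Total dissipated: 19.492 μJ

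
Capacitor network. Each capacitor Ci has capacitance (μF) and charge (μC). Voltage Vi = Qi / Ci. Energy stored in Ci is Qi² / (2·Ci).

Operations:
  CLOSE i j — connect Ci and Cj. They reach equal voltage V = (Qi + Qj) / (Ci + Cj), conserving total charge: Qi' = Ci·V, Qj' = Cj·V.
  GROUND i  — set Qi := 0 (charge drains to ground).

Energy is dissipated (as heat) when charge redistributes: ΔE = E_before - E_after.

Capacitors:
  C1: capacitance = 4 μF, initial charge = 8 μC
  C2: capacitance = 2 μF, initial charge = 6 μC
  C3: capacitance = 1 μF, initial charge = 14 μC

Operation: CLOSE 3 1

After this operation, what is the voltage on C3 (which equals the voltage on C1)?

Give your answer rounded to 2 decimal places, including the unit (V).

Answer: 4.40 V

Derivation:
Initial: C1(4μF, Q=8μC, V=2.00V), C2(2μF, Q=6μC, V=3.00V), C3(1μF, Q=14μC, V=14.00V)
Op 1: CLOSE 3-1: Q_total=22.00, C_total=5.00, V=4.40; Q3=4.40, Q1=17.60; dissipated=57.600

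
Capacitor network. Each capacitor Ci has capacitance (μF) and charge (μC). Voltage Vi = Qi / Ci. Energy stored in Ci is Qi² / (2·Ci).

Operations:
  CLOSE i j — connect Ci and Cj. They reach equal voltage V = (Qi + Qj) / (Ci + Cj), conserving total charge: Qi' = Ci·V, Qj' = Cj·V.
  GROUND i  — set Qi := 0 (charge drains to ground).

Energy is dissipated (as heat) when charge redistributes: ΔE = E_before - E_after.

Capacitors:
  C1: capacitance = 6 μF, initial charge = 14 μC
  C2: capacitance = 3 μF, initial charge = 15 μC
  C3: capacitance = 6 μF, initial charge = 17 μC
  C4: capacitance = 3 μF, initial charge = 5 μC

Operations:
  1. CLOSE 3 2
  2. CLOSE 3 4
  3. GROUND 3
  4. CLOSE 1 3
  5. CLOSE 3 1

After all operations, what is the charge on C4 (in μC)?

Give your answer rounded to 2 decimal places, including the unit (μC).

Answer: 8.78 μC

Derivation:
Initial: C1(6μF, Q=14μC, V=2.33V), C2(3μF, Q=15μC, V=5.00V), C3(6μF, Q=17μC, V=2.83V), C4(3μF, Q=5μC, V=1.67V)
Op 1: CLOSE 3-2: Q_total=32.00, C_total=9.00, V=3.56; Q3=21.33, Q2=10.67; dissipated=4.694
Op 2: CLOSE 3-4: Q_total=26.33, C_total=9.00, V=2.93; Q3=17.56, Q4=8.78; dissipated=3.568
Op 3: GROUND 3: Q3=0; energy lost=25.683
Op 4: CLOSE 1-3: Q_total=14.00, C_total=12.00, V=1.17; Q1=7.00, Q3=7.00; dissipated=8.167
Op 5: CLOSE 3-1: Q_total=14.00, C_total=12.00, V=1.17; Q3=7.00, Q1=7.00; dissipated=0.000
Final charges: Q1=7.00, Q2=10.67, Q3=7.00, Q4=8.78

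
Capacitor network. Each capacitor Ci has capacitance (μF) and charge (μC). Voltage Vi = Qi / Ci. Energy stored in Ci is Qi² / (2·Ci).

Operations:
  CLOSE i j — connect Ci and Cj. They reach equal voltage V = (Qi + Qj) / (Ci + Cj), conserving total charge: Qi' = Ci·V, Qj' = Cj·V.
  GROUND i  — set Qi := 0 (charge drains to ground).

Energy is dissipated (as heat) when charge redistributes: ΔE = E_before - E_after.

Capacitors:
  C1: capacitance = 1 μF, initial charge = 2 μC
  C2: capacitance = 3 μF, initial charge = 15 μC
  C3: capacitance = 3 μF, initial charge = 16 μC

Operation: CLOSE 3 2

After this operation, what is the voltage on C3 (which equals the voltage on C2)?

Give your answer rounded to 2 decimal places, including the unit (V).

Initial: C1(1μF, Q=2μC, V=2.00V), C2(3μF, Q=15μC, V=5.00V), C3(3μF, Q=16μC, V=5.33V)
Op 1: CLOSE 3-2: Q_total=31.00, C_total=6.00, V=5.17; Q3=15.50, Q2=15.50; dissipated=0.083

Answer: 5.17 V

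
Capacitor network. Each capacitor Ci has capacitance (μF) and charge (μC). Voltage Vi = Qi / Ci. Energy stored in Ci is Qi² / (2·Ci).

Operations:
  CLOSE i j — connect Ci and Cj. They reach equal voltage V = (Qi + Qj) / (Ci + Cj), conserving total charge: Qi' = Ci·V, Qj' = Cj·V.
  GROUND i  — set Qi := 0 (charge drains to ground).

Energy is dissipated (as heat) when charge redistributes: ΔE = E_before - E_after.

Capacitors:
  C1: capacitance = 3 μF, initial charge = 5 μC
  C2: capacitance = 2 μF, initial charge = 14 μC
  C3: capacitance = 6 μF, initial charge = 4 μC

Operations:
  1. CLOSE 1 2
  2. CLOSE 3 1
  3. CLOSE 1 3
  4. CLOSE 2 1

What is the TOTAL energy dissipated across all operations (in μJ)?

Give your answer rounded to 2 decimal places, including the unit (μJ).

Answer: 29.50 μJ

Derivation:
Initial: C1(3μF, Q=5μC, V=1.67V), C2(2μF, Q=14μC, V=7.00V), C3(6μF, Q=4μC, V=0.67V)
Op 1: CLOSE 1-2: Q_total=19.00, C_total=5.00, V=3.80; Q1=11.40, Q2=7.60; dissipated=17.067
Op 2: CLOSE 3-1: Q_total=15.40, C_total=9.00, V=1.71; Q3=10.27, Q1=5.13; dissipated=9.818
Op 3: CLOSE 1-3: Q_total=15.40, C_total=9.00, V=1.71; Q1=5.13, Q3=10.27; dissipated=0.000
Op 4: CLOSE 2-1: Q_total=12.73, C_total=5.00, V=2.55; Q2=5.09, Q1=7.64; dissipated=2.618
Total dissipated: 29.503 μJ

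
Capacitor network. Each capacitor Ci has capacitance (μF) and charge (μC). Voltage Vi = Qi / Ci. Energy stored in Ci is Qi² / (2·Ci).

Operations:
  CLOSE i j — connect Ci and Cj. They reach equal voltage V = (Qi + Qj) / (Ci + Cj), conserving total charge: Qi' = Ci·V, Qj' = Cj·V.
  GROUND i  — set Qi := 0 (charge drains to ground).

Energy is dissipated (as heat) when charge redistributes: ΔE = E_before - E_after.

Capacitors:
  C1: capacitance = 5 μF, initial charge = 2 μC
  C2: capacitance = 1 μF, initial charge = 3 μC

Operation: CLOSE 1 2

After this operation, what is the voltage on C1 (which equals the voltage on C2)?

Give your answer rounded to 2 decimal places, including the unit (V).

Answer: 0.83 V

Derivation:
Initial: C1(5μF, Q=2μC, V=0.40V), C2(1μF, Q=3μC, V=3.00V)
Op 1: CLOSE 1-2: Q_total=5.00, C_total=6.00, V=0.83; Q1=4.17, Q2=0.83; dissipated=2.817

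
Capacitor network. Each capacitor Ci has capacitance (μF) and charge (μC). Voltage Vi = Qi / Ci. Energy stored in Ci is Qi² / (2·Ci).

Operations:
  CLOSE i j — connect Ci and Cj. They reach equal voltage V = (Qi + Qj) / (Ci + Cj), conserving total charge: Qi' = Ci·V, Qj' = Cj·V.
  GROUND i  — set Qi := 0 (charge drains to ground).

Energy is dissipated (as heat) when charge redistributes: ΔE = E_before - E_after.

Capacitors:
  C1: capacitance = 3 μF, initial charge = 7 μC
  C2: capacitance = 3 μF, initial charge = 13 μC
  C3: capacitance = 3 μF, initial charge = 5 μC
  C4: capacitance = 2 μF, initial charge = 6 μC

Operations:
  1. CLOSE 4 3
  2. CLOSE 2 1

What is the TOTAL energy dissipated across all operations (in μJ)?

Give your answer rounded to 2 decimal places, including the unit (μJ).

Answer: 4.07 μJ

Derivation:
Initial: C1(3μF, Q=7μC, V=2.33V), C2(3μF, Q=13μC, V=4.33V), C3(3μF, Q=5μC, V=1.67V), C4(2μF, Q=6μC, V=3.00V)
Op 1: CLOSE 4-3: Q_total=11.00, C_total=5.00, V=2.20; Q4=4.40, Q3=6.60; dissipated=1.067
Op 2: CLOSE 2-1: Q_total=20.00, C_total=6.00, V=3.33; Q2=10.00, Q1=10.00; dissipated=3.000
Total dissipated: 4.067 μJ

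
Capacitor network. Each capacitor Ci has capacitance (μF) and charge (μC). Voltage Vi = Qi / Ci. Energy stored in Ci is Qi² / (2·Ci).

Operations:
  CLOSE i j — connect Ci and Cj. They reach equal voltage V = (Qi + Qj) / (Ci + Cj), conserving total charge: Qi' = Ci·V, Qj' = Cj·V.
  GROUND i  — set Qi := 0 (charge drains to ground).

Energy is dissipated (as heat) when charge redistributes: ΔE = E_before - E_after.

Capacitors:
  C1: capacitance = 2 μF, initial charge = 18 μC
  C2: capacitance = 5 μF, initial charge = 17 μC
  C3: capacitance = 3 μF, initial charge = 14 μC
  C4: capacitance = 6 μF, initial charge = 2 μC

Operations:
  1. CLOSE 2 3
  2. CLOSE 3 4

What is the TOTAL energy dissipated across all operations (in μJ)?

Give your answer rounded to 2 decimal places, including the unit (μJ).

Answer: 14.05 μJ

Derivation:
Initial: C1(2μF, Q=18μC, V=9.00V), C2(5μF, Q=17μC, V=3.40V), C3(3μF, Q=14μC, V=4.67V), C4(6μF, Q=2μC, V=0.33V)
Op 1: CLOSE 2-3: Q_total=31.00, C_total=8.00, V=3.88; Q2=19.38, Q3=11.62; dissipated=1.504
Op 2: CLOSE 3-4: Q_total=13.62, C_total=9.00, V=1.51; Q3=4.54, Q4=9.08; dissipated=12.543
Total dissipated: 14.048 μJ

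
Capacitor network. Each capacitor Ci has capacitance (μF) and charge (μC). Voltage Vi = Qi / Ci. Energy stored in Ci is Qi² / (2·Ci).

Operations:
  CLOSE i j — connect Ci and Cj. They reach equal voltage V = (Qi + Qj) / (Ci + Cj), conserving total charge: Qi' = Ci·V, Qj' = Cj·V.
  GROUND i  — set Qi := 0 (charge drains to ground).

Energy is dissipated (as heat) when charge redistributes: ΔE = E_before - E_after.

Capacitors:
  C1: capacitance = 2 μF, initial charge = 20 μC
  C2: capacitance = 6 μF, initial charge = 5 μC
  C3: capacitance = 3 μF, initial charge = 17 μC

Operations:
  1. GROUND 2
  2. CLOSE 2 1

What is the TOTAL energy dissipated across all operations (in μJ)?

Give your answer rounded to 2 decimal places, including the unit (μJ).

Initial: C1(2μF, Q=20μC, V=10.00V), C2(6μF, Q=5μC, V=0.83V), C3(3μF, Q=17μC, V=5.67V)
Op 1: GROUND 2: Q2=0; energy lost=2.083
Op 2: CLOSE 2-1: Q_total=20.00, C_total=8.00, V=2.50; Q2=15.00, Q1=5.00; dissipated=75.000
Total dissipated: 77.083 μJ

Answer: 77.08 μJ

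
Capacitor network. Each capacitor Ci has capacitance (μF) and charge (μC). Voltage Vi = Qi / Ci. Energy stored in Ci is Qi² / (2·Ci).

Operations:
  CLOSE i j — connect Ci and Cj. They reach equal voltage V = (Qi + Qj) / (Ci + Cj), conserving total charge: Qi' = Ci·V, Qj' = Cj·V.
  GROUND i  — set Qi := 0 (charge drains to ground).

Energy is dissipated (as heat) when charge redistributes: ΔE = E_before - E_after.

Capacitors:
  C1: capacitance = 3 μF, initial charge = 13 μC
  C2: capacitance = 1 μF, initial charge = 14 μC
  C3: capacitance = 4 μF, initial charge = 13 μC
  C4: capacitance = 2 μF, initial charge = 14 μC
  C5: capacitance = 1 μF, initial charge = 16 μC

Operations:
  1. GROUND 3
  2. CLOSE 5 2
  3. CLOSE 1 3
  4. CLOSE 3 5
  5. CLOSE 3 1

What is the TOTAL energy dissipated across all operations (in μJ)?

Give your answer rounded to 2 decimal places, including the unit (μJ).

Initial: C1(3μF, Q=13μC, V=4.33V), C2(1μF, Q=14μC, V=14.00V), C3(4μF, Q=13μC, V=3.25V), C4(2μF, Q=14μC, V=7.00V), C5(1μF, Q=16μC, V=16.00V)
Op 1: GROUND 3: Q3=0; energy lost=21.125
Op 2: CLOSE 5-2: Q_total=30.00, C_total=2.00, V=15.00; Q5=15.00, Q2=15.00; dissipated=1.000
Op 3: CLOSE 1-3: Q_total=13.00, C_total=7.00, V=1.86; Q1=5.57, Q3=7.43; dissipated=16.095
Op 4: CLOSE 3-5: Q_total=22.43, C_total=5.00, V=4.49; Q3=17.94, Q5=4.49; dissipated=69.094
Op 5: CLOSE 3-1: Q_total=23.51, C_total=7.00, V=3.36; Q3=13.44, Q1=10.08; dissipated=5.922
Total dissipated: 113.236 μJ

Answer: 113.24 μJ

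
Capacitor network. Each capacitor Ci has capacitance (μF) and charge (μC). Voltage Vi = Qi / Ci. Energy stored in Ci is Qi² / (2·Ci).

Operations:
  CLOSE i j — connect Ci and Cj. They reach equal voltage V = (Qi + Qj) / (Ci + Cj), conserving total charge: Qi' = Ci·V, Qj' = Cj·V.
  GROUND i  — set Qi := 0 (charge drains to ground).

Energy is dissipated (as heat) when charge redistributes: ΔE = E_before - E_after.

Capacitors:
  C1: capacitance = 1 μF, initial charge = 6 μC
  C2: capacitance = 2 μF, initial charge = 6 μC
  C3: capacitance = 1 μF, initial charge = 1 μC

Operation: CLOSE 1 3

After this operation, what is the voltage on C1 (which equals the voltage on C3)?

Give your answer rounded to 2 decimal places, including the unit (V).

Initial: C1(1μF, Q=6μC, V=6.00V), C2(2μF, Q=6μC, V=3.00V), C3(1μF, Q=1μC, V=1.00V)
Op 1: CLOSE 1-3: Q_total=7.00, C_total=2.00, V=3.50; Q1=3.50, Q3=3.50; dissipated=6.250

Answer: 3.50 V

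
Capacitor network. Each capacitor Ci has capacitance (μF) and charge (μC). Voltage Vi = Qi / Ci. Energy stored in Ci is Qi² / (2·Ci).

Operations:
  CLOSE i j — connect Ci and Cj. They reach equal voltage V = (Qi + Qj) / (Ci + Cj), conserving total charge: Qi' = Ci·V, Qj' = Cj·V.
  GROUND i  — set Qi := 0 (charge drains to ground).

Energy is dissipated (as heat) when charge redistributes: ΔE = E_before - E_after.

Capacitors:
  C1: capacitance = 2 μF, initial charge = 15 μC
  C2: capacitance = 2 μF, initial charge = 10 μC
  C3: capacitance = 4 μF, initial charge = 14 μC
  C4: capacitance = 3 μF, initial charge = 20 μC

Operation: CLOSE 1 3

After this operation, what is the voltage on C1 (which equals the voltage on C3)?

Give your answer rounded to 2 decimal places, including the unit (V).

Answer: 4.83 V

Derivation:
Initial: C1(2μF, Q=15μC, V=7.50V), C2(2μF, Q=10μC, V=5.00V), C3(4μF, Q=14μC, V=3.50V), C4(3μF, Q=20μC, V=6.67V)
Op 1: CLOSE 1-3: Q_total=29.00, C_total=6.00, V=4.83; Q1=9.67, Q3=19.33; dissipated=10.667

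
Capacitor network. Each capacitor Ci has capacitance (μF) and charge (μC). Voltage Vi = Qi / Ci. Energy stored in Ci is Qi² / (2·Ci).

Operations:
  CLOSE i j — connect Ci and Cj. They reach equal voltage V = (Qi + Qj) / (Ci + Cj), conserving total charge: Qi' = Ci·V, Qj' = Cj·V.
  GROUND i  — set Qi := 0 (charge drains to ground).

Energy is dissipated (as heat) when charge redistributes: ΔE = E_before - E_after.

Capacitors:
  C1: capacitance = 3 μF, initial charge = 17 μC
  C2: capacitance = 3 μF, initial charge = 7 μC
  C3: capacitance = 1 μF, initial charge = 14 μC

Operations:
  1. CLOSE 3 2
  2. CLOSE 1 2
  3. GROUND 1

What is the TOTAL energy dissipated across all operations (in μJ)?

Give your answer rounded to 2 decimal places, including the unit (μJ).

Answer: 95.86 μJ

Derivation:
Initial: C1(3μF, Q=17μC, V=5.67V), C2(3μF, Q=7μC, V=2.33V), C3(1μF, Q=14μC, V=14.00V)
Op 1: CLOSE 3-2: Q_total=21.00, C_total=4.00, V=5.25; Q3=5.25, Q2=15.75; dissipated=51.042
Op 2: CLOSE 1-2: Q_total=32.75, C_total=6.00, V=5.46; Q1=16.38, Q2=16.38; dissipated=0.130
Op 3: GROUND 1: Q1=0; energy lost=44.690
Total dissipated: 95.862 μJ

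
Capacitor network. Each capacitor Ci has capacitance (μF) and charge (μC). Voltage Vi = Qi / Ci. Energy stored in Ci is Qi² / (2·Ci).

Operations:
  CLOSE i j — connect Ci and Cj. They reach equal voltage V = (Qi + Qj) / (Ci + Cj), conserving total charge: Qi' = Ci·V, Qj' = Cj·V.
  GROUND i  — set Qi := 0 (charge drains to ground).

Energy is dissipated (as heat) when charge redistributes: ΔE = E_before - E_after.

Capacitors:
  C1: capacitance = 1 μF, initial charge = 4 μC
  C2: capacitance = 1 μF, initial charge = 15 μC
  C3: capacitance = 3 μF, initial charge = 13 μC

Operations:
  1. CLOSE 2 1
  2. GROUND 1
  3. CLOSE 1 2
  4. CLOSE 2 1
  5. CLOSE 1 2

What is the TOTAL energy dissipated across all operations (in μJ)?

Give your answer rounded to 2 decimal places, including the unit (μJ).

Initial: C1(1μF, Q=4μC, V=4.00V), C2(1μF, Q=15μC, V=15.00V), C3(3μF, Q=13μC, V=4.33V)
Op 1: CLOSE 2-1: Q_total=19.00, C_total=2.00, V=9.50; Q2=9.50, Q1=9.50; dissipated=30.250
Op 2: GROUND 1: Q1=0; energy lost=45.125
Op 3: CLOSE 1-2: Q_total=9.50, C_total=2.00, V=4.75; Q1=4.75, Q2=4.75; dissipated=22.562
Op 4: CLOSE 2-1: Q_total=9.50, C_total=2.00, V=4.75; Q2=4.75, Q1=4.75; dissipated=0.000
Op 5: CLOSE 1-2: Q_total=9.50, C_total=2.00, V=4.75; Q1=4.75, Q2=4.75; dissipated=0.000
Total dissipated: 97.938 μJ

Answer: 97.94 μJ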